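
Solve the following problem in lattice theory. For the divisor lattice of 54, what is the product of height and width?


Height = length of longest chain minus 1; width = size of largest antichain.
A maximum chain: 1 | 3 | 9 | 27 | 54  (height 4).
A maximum antichain: {2, 3}  (width 2).
Product = 4 * 2 = 8


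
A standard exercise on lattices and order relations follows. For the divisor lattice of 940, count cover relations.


A cover relation a -< b holds when a < b with no c strictly between.
Cover relations:
  1 -< 2
  1 -< 5
  1 -< 47
  2 -< 4
  2 -< 10
  2 -< 94
  4 -< 20
  4 -< 188
  ...12 more
Total: 20


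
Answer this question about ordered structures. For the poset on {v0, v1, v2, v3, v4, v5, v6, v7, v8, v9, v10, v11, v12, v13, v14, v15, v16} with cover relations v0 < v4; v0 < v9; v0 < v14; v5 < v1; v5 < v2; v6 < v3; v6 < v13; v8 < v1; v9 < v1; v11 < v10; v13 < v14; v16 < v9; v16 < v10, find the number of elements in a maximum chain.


A chain is a totally ordered subset; we count the number of elements in a maximum chain.
Compute, for each element x, the size of the longest chain ending at x:
  v0: 1
  v5: 1
  v6: 1
  v7: 1
  v8: 1
  v11: 1
  ...
A maximum chain: v0 < v9 < v1
Number of elements in the longest chain: 3


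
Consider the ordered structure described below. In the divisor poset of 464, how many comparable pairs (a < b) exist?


A comparable pair {a,b} has a < b or b < a in the order.
Count unordered pairs where one element is strictly below the other.
Examples: {1,2}, {1,4}, {1,8}, {1,16}, ...
Total comparable pairs: 35


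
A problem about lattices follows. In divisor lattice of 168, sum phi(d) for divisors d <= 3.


Divisors of 168 up to 3: [1, 2, 3]
phi values: [1, 1, 2]
Sum = 4


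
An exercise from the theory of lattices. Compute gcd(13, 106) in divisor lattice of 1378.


In a divisor lattice, meet = gcd (greatest common divisor).
By Euclidean algorithm or factoring: gcd(13,106) = 1


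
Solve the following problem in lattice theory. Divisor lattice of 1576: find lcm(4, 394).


In a divisor lattice, join = lcm (least common multiple).
gcd(4,394) = 2
lcm(4,394) = 4*394/gcd = 1576/2 = 788


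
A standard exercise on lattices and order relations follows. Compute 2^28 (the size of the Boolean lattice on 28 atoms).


Power set = 2^n.
2^28 = 268435456


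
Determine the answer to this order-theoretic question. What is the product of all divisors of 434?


Divisors of 434: [1, 2, 7, 14, 31, 62, 217, 434]
Product = n^(d(n)/2) = 434^(8/2)
Product = 35477982736


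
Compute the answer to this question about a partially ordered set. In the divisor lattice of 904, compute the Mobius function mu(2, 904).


In a divisor lattice, mu(a,b) = mu(b/a) where mu is the classical Mobius function.
b/a = 904/2 = 452
Prime factorization of 452: primes [2, 113]
452 is not squarefree, so mu(452) = 0


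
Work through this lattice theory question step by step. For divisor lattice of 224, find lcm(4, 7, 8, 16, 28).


In a divisor lattice, join = lcm (least common multiple).
Compute lcm iteratively: start with first element, then lcm(current, next).
Elements: [4, 7, 8, 16, 28]
lcm(4,7) = 28
lcm(28,8) = 56
lcm(56,16) = 112
lcm(112,28) = 112
Final lcm = 112


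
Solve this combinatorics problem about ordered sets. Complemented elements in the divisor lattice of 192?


An element a is complemented if some b has a meet b = bottom, a join b = top.
a is complemented iff gcd(a, n/a)=1, i.e. a is a unitary divisor of 192.
Complemented elements: 1, 3, 64, 192
Count: 4


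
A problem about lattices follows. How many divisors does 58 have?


Divisors of 58: [1, 2, 29, 58]
Count: 4


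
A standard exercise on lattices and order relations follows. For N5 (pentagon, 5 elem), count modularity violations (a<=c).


Modular law: if a <= c then a v (b ^ c) = (a v b) ^ c.
Check all triples (a,b,c) with a <= c among 5 elements.
  e.g. a=a, b=c, c=b: lhs=a != rhs=b
Total violating triples: 1


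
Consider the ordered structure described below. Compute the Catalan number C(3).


C(n) = C(2n, n) / (n+1).
C(6, 3) = 20
C(3) = 20 / 4 = 5


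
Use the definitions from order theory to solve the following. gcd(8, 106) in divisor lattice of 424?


Meet=gcd.
gcd(8,106)=2


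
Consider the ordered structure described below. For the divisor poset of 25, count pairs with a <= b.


The order relation is {(a,b) : a <= b}, reflexive so it includes (a,a).
Examples: (1,1), (1,25), (1,5), (25,25), (5,25), ...
Total ordered pairs: 6


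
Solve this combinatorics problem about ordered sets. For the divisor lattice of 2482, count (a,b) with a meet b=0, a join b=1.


Complement pair (a,b): a meet b = bottom, a join b = top.
Here: gcd(a,b)=1 and lcm(a,b)=2482, i.e. a*b=2482 with a,b coprime.
Pairs found: (1,2482), (2,1241), (17,146), (34,73), ... (4 more)
Total ordered pairs: 8


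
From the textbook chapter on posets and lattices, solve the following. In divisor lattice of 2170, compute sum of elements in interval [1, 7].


Interval [1,7] in divisors of 2170: [1, 7]
Sum = 8


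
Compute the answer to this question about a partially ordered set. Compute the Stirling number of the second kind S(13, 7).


S(n,k) = k*S(n-1,k) + S(n-1,k-1).
S(12,7) = 627396, S(12,6) = 1323652
S(13,7) = 7*627396 + 1323652 = 4391772 + 1323652
S(13,7) = 5715424


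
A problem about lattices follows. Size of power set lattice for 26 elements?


Power set = 2^n.
2^26 = 67108864


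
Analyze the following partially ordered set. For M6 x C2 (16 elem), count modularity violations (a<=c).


Modular law: if a <= c then a v (b ^ c) = (a v b) ^ c.
Check all triples (a,b,c) with a <= c among 16 elements.
This lattice is modular (diamonds M_m and their chain-products are modular).
Total violating triples: 0


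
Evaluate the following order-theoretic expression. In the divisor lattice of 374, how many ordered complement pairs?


Complement pair (a,b): a meet b = bottom, a join b = top.
Here: gcd(a,b)=1 and lcm(a,b)=374, i.e. a*b=374 with a,b coprime.
Pairs found: (1,374), (2,187), (11,34), (17,22), ... (4 more)
Total ordered pairs: 8


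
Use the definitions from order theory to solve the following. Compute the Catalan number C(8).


C(n) = C(2n, n) / (n+1).
C(16, 8) = 12870
C(8) = 12870 / 9 = 1430


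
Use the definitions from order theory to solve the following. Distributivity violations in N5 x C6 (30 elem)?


Distributive law: a ^ (b v c) = (a ^ b) v (a ^ c).
Check all 30^3 = 27000 ordered triples (a,b,c).
  e.g. a=(b,0), b=(a,0), c=(c,0): lhs=(b,0) != rhs=(a,0)
  e.g. a=(b,0), b=(a,0), c=(c,1): lhs=(b,0) != rhs=(a,0)
Total violating triples: 432


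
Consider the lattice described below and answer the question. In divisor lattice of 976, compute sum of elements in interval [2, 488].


Interval [2,488] in divisors of 976: [2, 4, 8, 122, 244, 488]
Sum = 868


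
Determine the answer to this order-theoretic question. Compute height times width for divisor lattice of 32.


Height = length of longest chain minus 1; width = size of largest antichain.
A maximum chain: 1 | 2 | 4 | 8 | 16 | 32  (height 5).
A maximum antichain: {1}  (width 1).
Product = 5 * 1 = 5


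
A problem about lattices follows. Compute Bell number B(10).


B(n) = number of set partitions of an n-element set.
B(n) satisfies the recurrence: B(n+1) = sum_k C(n,k)*B(k).
B(10) = 115975


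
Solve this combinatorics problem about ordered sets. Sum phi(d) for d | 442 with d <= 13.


Divisors of 442 up to 13: [1, 2, 13]
phi values: [1, 1, 12]
Sum = 14


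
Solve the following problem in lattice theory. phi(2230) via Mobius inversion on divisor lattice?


phi(n) = n * prod_{p|n} (1 - 1/p).
Prime divisors of 2230: [2, 5, 223]
phi(2230) = 2230 * (1 - 1/2) * (1 - 1/5) * (1 - 1/223)
phi(2230) = 888


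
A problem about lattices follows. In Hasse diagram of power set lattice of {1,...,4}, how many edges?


A cover relation a -< b holds when a < b with no c strictly between.
Cover relations:
  {} -< {1}
  {} -< {2}
  {} -< {3}
  {} -< {4}
  {1} -< {1,2}
  {1} -< {1,3}
  {1} -< {1,4}
  {2} -< {1,2}
  ...24 more
Total: 32


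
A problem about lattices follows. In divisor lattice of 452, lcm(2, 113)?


Join=lcm.
gcd(2,113)=1
lcm=226


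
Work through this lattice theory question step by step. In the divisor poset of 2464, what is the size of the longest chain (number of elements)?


A chain is a totally ordered subset; we count the number of elements in a maximum chain.
Compute, for each element x, the size of the longest chain ending at x:
  1: 1
  2: 2
  7: 2
  11: 2
  4: 3
  8: 4
  ...
A maximum chain: 1 < 2 < 4 < 8 < 16 < 32 < 224 < 2464
Number of elements in the longest chain: 8


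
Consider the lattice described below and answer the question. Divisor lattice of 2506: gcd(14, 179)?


Meet=gcd.
gcd(14,179)=1


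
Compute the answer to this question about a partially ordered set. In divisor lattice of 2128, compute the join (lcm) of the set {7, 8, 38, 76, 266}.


In a divisor lattice, join = lcm (least common multiple).
Compute lcm iteratively: start with first element, then lcm(current, next).
Elements: [7, 8, 38, 76, 266]
lcm(7,8) = 56
lcm(56,38) = 1064
lcm(1064,76) = 1064
lcm(1064,266) = 1064
Final lcm = 1064


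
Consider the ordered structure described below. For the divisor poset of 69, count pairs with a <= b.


The order relation is {(a,b) : a <= b}, reflexive so it includes (a,a).
Examples: (1,1), (1,23), (1,3), (1,69), (23,23), ...
Total ordered pairs: 9


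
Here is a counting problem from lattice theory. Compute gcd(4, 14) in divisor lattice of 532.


In a divisor lattice, meet = gcd (greatest common divisor).
By Euclidean algorithm or factoring: gcd(4,14) = 2


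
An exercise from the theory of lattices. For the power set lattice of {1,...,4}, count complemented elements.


An element a is complemented if some b has a meet b = bottom, a join b = top.
every subset A has complement S\A, so all elements are complemented.
Complemented elements: {}, {1}, {2}, {3}, {4}, {1,2}, ... (10 more)
Count: 16


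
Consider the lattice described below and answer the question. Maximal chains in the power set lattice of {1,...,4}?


A maximal chain goes from the minimum element to a maximal element via cover relations.
Counting all min-to-max paths in the cover graph.
Total maximal chains: 24


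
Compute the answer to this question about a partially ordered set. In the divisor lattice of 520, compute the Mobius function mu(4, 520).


In a divisor lattice, mu(a,b) = mu(b/a) where mu is the classical Mobius function.
b/a = 520/4 = 130
Prime factorization of 130: primes [2, 5, 13]
130 is squarefree with 3 prime factor(s), so mu(130) = (-1)^3 = -1


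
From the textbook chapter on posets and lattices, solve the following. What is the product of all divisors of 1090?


Divisors of 1090: [1, 2, 5, 10, 109, 218, 545, 1090]
Product = n^(d(n)/2) = 1090^(8/2)
Product = 1411581610000


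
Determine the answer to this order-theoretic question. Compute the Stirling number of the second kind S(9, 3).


S(n,k) = k*S(n-1,k) + S(n-1,k-1).
S(8,3) = 966, S(8,2) = 127
S(9,3) = 3*966 + 127 = 2898 + 127
S(9,3) = 3025


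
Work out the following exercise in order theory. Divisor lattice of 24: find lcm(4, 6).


In a divisor lattice, join = lcm (least common multiple).
gcd(4,6) = 2
lcm(4,6) = 4*6/gcd = 24/2 = 12


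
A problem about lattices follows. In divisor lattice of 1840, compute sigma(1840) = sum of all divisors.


sigma(n) = sum of divisors.
Divisors of 1840: [1, 2, 4, 5, 8, 10, 16, 20, 23, 40, 46, 80, 92, 115, 184, 230, 368, 460, 920, 1840]
Sum = 4464


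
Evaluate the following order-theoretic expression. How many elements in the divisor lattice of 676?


Divisors of 676: [1, 2, 4, 13, 26, 52, 169, 338, 676]
Count: 9


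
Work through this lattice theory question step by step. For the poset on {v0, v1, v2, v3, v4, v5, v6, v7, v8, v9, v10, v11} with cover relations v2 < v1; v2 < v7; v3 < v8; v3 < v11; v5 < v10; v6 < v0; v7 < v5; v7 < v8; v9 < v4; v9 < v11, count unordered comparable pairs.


A comparable pair {a,b} has a < b or b < a in the order.
Count unordered pairs where one element is strictly below the other.
Examples: {v0,v6}, {v1,v2}, {v2,v5}, {v2,v7}, ...
Total comparable pairs: 14


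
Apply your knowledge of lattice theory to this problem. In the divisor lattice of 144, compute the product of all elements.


Divisors of 144: [1, 2, 3, 4, 6, 8, 9, 12, 16, 18, 24, 36, 48, 72, 144]
Product = n^(d(n)/2) = 144^(15/2)
Product = 15407021574586368


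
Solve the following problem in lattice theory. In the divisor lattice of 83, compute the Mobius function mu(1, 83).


In a divisor lattice, mu(a,b) = mu(b/a) where mu is the classical Mobius function.
b/a = 83/1 = 83
Prime factorization of 83: primes [83]
83 is squarefree with 1 prime factor(s), so mu(83) = (-1)^1 = -1


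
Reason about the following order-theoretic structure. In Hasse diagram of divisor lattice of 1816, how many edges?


A cover relation a -< b holds when a < b with no c strictly between.
Cover relations:
  1 -< 2
  1 -< 227
  2 -< 4
  2 -< 454
  4 -< 8
  4 -< 908
  8 -< 1816
  227 -< 454
  ...2 more
Total: 10


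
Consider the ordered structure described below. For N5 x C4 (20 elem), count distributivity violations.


Distributive law: a ^ (b v c) = (a ^ b) v (a ^ c).
Check all 20^3 = 8000 ordered triples (a,b,c).
  e.g. a=(b,0), b=(a,0), c=(c,0): lhs=(b,0) != rhs=(a,0)
  e.g. a=(b,0), b=(a,0), c=(c,1): lhs=(b,0) != rhs=(a,0)
Total violating triples: 128


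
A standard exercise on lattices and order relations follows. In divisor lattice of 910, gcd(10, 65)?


Meet=gcd.
gcd(10,65)=5


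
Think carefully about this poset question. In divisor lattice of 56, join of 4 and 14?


In a divisor lattice, join = lcm (least common multiple).
gcd(4,14) = 2
lcm(4,14) = 4*14/gcd = 56/2 = 28


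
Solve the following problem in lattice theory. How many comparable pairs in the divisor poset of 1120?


A comparable pair {a,b} has a < b or b < a in the order.
Count unordered pairs where one element is strictly below the other.
Examples: {1,2}, {1,4}, {1,5}, {1,7}, ...
Total comparable pairs: 165


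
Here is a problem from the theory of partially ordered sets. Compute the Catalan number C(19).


C(n) = C(2n, n) / (n+1).
C(38, 19) = 35345263800
C(19) = 35345263800 / 20 = 1767263190


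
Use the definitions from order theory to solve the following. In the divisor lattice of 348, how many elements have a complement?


An element a is complemented if some b has a meet b = bottom, a join b = top.
a is complemented iff gcd(a, n/a)=1, i.e. a is a unitary divisor of 348.
Complemented elements: 1, 3, 4, 12, 29, 87, ... (2 more)
Count: 8


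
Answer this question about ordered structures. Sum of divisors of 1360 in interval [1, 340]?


Interval [1,340] in divisors of 1360: [1, 2, 4, 5, 10, 17, 20, 34, 68, 85, 170, 340]
Sum = 756


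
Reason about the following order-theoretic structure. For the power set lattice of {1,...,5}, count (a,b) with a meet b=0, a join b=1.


Complement pair (a,b): a meet b = bottom, a join b = top.
Here: A intersect B = {} and A union B = {1,...,5}.
Pairs found: ({},{1,2,3,4,5}), ({1},{2,3,4,5}), ({2},{1,3,4,5}), ({3},{1,2,4,5}), ... (28 more)
Total ordered pairs: 32


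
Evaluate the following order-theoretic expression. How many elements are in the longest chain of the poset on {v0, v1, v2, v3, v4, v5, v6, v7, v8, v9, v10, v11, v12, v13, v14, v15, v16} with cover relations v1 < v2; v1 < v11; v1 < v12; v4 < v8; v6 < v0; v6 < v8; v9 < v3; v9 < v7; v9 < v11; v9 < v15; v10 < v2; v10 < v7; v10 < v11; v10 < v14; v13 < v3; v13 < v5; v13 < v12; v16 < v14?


A chain is a totally ordered subset; we count the number of elements in a maximum chain.
Compute, for each element x, the size of the longest chain ending at x:
  v1: 1
  v4: 1
  v6: 1
  v9: 1
  v10: 1
  v13: 1
  ...
A maximum chain: v6 < v0
Number of elements in the longest chain: 2


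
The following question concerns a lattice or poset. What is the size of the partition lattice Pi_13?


B(n) = number of set partitions of an n-element set.
B(n) satisfies the recurrence: B(n+1) = sum_k C(n,k)*B(k).
B(13) = 27644437


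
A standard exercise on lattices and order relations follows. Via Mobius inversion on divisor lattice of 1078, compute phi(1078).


phi(n) = n * prod_{p|n} (1 - 1/p).
Prime divisors of 1078: [2, 7, 11]
phi(1078) = 1078 * (1 - 1/2) * (1 - 1/7) * (1 - 1/11)
phi(1078) = 420


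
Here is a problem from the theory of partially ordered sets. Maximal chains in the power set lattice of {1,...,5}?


A maximal chain goes from the minimum element to a maximal element via cover relations.
Counting all min-to-max paths in the cover graph.
Total maximal chains: 120


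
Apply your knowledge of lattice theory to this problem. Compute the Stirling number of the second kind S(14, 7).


S(n,k) = k*S(n-1,k) + S(n-1,k-1).
S(13,7) = 5715424, S(13,6) = 9321312
S(14,7) = 7*5715424 + 9321312 = 40007968 + 9321312
S(14,7) = 49329280


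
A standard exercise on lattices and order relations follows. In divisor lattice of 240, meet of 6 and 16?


In a divisor lattice, meet = gcd (greatest common divisor).
By Euclidean algorithm or factoring: gcd(6,16) = 2


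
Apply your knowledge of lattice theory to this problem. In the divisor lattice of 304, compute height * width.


Height = length of longest chain minus 1; width = size of largest antichain.
A maximum chain: 1 | 19 | 38 | 76 | 152 | 304  (height 5).
A maximum antichain: {2, 19}  (width 2).
Product = 5 * 2 = 10


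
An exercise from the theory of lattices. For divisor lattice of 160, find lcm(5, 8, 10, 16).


In a divisor lattice, join = lcm (least common multiple).
Compute lcm iteratively: start with first element, then lcm(current, next).
Elements: [5, 8, 10, 16]
lcm(5,8) = 40
lcm(40,10) = 40
lcm(40,16) = 80
Final lcm = 80


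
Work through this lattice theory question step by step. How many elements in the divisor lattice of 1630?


Divisors of 1630: [1, 2, 5, 10, 163, 326, 815, 1630]
Count: 8


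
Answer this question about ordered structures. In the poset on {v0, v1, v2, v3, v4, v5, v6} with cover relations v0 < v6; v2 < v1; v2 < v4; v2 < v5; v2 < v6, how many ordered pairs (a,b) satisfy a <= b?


The order relation is {(a,b) : a <= b}, reflexive so it includes (a,a).
Examples: (v0,v0), (v0,v6), (v1,v1), (v2,v1), (v2,v2), ...
Total ordered pairs: 12


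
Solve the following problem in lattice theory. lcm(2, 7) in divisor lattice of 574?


Join=lcm.
gcd(2,7)=1
lcm=14


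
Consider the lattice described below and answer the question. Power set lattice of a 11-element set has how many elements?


Power set = 2^n.
2^11 = 2048


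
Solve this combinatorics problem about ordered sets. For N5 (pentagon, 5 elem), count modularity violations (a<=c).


Modular law: if a <= c then a v (b ^ c) = (a v b) ^ c.
Check all triples (a,b,c) with a <= c among 5 elements.
  e.g. a=a, b=c, c=b: lhs=a != rhs=b
Total violating triples: 1


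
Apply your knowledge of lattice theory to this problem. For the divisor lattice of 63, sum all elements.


sigma(n) = sum of divisors.
Divisors of 63: [1, 3, 7, 9, 21, 63]
Sum = 104


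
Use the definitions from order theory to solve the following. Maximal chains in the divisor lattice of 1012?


A maximal chain goes from the minimum element to a maximal element via cover relations.
Counting all min-to-max paths in the cover graph.
Total maximal chains: 12


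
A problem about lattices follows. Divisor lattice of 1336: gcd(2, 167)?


Meet=gcd.
gcd(2,167)=1


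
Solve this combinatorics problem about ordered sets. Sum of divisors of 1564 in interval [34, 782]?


Interval [34,782] in divisors of 1564: [34, 782]
Sum = 816


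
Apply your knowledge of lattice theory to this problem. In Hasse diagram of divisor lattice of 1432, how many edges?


A cover relation a -< b holds when a < b with no c strictly between.
Cover relations:
  1 -< 2
  1 -< 179
  2 -< 4
  2 -< 358
  4 -< 8
  4 -< 716
  8 -< 1432
  179 -< 358
  ...2 more
Total: 10


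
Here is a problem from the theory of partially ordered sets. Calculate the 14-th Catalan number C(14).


C(n) = C(2n, n) / (n+1).
C(28, 14) = 40116600
C(14) = 40116600 / 15 = 2674440


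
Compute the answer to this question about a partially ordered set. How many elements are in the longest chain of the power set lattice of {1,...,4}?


A chain is a totally ordered subset; we count the number of elements in a maximum chain.
Compute, for each element x, the size of the longest chain ending at x:
  {}: 1
  {1}: 2
  {2}: 2
  {3}: 2
  {4}: 2
  {1,2}: 3
  ...
A maximum chain: {} < {1} < {1,2} < {1,2,3} < {1,2,3,4}
Number of elements in the longest chain: 5


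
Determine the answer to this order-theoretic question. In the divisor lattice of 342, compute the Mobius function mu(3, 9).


In a divisor lattice, mu(a,b) = mu(b/a) where mu is the classical Mobius function.
b/a = 9/3 = 3
Prime factorization of 3: primes [3]
3 is squarefree with 1 prime factor(s), so mu(3) = (-1)^1 = -1


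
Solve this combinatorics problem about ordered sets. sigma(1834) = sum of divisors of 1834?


sigma(n) = sum of divisors.
Divisors of 1834: [1, 2, 7, 14, 131, 262, 917, 1834]
Sum = 3168


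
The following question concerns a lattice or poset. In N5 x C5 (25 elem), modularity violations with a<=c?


Modular law: if a <= c then a v (b ^ c) = (a v b) ^ c.
Check all triples (a,b,c) with a <= c among 25 elements.
  e.g. a=(a,0), b=(c,0), c=(b,0): lhs=(a,0) != rhs=(b,0)
  e.g. a=(a,0), b=(c,1), c=(b,0): lhs=(a,0) != rhs=(b,0)
Total violating triples: 75


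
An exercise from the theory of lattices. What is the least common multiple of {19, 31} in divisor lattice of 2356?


In a divisor lattice, join = lcm (least common multiple).
Compute lcm iteratively: start with first element, then lcm(current, next).
Elements: [19, 31]
lcm(19,31) = 589
Final lcm = 589


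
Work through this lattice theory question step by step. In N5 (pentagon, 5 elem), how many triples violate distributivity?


Distributive law: a ^ (b v c) = (a ^ b) v (a ^ c).
Check all 5^3 = 125 ordered triples (a,b,c).
  e.g. a=b, b=a, c=c: lhs=b != rhs=a
  e.g. a=b, b=c, c=a: lhs=b != rhs=a
Total violating triples: 2


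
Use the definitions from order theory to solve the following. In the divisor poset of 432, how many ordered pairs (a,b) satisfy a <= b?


The order relation is {(a,b) : a <= b}, reflexive so it includes (a,a).
Examples: (1,1), (1,108), (1,12), (1,144), (1,16), ...
Total ordered pairs: 150


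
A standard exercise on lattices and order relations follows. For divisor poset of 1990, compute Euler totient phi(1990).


phi(n) = n * prod_{p|n} (1 - 1/p).
Prime divisors of 1990: [2, 5, 199]
phi(1990) = 1990 * (1 - 1/2) * (1 - 1/5) * (1 - 1/199)
phi(1990) = 792


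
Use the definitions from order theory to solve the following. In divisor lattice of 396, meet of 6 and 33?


In a divisor lattice, meet = gcd (greatest common divisor).
By Euclidean algorithm or factoring: gcd(6,33) = 3


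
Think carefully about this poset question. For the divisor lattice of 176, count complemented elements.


An element a is complemented if some b has a meet b = bottom, a join b = top.
a is complemented iff gcd(a, n/a)=1, i.e. a is a unitary divisor of 176.
Complemented elements: 1, 11, 16, 176
Count: 4


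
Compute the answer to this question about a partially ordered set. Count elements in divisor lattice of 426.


Divisors of 426: [1, 2, 3, 6, 71, 142, 213, 426]
Count: 8


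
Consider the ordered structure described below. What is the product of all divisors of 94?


Divisors of 94: [1, 2, 47, 94]
Product = n^(d(n)/2) = 94^(4/2)
Product = 8836


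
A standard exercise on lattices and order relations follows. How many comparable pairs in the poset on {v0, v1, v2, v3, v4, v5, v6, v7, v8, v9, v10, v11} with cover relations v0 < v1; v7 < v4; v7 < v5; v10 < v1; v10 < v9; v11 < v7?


A comparable pair {a,b} has a < b or b < a in the order.
Count unordered pairs where one element is strictly below the other.
Examples: {v0,v1}, {v1,v10}, {v4,v7}, {v4,v11}, ...
Total comparable pairs: 8


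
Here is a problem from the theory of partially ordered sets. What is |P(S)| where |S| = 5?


Power set = 2^n.
2^5 = 32


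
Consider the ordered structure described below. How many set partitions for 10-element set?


B(n) = number of set partitions of an n-element set.
B(n) satisfies the recurrence: B(n+1) = sum_k C(n,k)*B(k).
B(10) = 115975


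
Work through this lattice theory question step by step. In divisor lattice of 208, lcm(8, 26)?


Join=lcm.
gcd(8,26)=2
lcm=104


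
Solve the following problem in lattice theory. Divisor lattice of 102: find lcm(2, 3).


In a divisor lattice, join = lcm (least common multiple).
gcd(2,3) = 1
lcm(2,3) = 2*3/gcd = 6/1 = 6


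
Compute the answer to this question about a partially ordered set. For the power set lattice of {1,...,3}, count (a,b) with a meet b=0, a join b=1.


Complement pair (a,b): a meet b = bottom, a join b = top.
Here: A intersect B = {} and A union B = {1,...,3}.
Pairs found: ({},{1,2,3}), ({1},{2,3}), ({2},{1,3}), ({3},{1,2}), ... (4 more)
Total ordered pairs: 8


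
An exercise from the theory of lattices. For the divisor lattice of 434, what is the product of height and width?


Height = length of longest chain minus 1; width = size of largest antichain.
A maximum chain: 1 | 31 | 217 | 434  (height 3).
A maximum antichain: {2, 7, 31}  (width 3).
Product = 3 * 3 = 9


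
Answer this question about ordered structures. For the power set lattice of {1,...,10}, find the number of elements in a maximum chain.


A chain is a totally ordered subset; we count the number of elements in a maximum chain.
Compute, for each element x, the size of the longest chain ending at x:
  {}: 1
  {1}: 2
  {2}: 2
  {3}: 2
  {4}: 2
  {5}: 2
  ...
A maximum chain: {} < {1} < {1,2} < {1,2,3} < {1,2,3,4} < {1,2,3,4,5} < {1,2,3,4,5,6} < {1,2,3,4,5,6,7} < {1,2,3,4,5,6,7,8} < {1,2,3,4,5,6,7,8,9} < {1,2,3,4,5,6,7,8,9,10}
Number of elements in the longest chain: 11


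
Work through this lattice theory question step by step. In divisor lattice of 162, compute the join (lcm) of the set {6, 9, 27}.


In a divisor lattice, join = lcm (least common multiple).
Compute lcm iteratively: start with first element, then lcm(current, next).
Elements: [6, 9, 27]
lcm(6,9) = 18
lcm(18,27) = 54
Final lcm = 54


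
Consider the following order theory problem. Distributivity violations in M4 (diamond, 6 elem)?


Distributive law: a ^ (b v c) = (a ^ b) v (a ^ c).
Check all 6^3 = 216 ordered triples (a,b,c).
  e.g. a=a1, b=a2, c=a3: lhs=a1 != rhs=0
  e.g. a=a1, b=a2, c=a4: lhs=a1 != rhs=0
Total violating triples: 24


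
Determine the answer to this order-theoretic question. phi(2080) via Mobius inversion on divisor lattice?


phi(n) = n * prod_{p|n} (1 - 1/p).
Prime divisors of 2080: [2, 5, 13]
phi(2080) = 2080 * (1 - 1/2) * (1 - 1/5) * (1 - 1/13)
phi(2080) = 768


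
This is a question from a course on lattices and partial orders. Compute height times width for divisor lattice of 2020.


Height = length of longest chain minus 1; width = size of largest antichain.
A maximum chain: 1 | 101 | 505 | 1010 | 2020  (height 4).
A maximum antichain: {4, 10, 202, 505}  (width 4).
Product = 4 * 4 = 16


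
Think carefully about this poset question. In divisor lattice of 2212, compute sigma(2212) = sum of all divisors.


sigma(n) = sum of divisors.
Divisors of 2212: [1, 2, 4, 7, 14, 28, 79, 158, 316, 553, 1106, 2212]
Sum = 4480


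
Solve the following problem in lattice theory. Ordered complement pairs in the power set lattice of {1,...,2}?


Complement pair (a,b): a meet b = bottom, a join b = top.
Here: A intersect B = {} and A union B = {1,...,2}.
Pairs found: ({},{1,2}), ({1},{2}), ({2},{1}), ({1,2},{})
Total ordered pairs: 4


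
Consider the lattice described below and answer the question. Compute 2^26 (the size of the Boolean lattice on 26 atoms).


Power set = 2^n.
2^26 = 67108864


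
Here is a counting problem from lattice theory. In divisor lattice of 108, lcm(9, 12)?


Join=lcm.
gcd(9,12)=3
lcm=36


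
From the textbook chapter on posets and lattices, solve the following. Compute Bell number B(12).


B(n) = number of set partitions of an n-element set.
B(n) satisfies the recurrence: B(n+1) = sum_k C(n,k)*B(k).
B(12) = 4213597


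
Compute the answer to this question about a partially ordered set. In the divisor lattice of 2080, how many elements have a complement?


An element a is complemented if some b has a meet b = bottom, a join b = top.
a is complemented iff gcd(a, n/a)=1, i.e. a is a unitary divisor of 2080.
Complemented elements: 1, 5, 13, 32, 65, 160, ... (2 more)
Count: 8


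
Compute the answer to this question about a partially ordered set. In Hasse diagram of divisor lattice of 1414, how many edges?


A cover relation a -< b holds when a < b with no c strictly between.
Cover relations:
  1 -< 2
  1 -< 7
  1 -< 101
  2 -< 14
  2 -< 202
  7 -< 14
  7 -< 707
  14 -< 1414
  ...4 more
Total: 12


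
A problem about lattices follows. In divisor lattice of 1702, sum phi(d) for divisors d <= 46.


Divisors of 1702 up to 46: [1, 2, 23, 37, 46]
phi values: [1, 1, 22, 36, 22]
Sum = 82


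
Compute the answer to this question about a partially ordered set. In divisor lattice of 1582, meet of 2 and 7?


In a divisor lattice, meet = gcd (greatest common divisor).
By Euclidean algorithm or factoring: gcd(2,7) = 1


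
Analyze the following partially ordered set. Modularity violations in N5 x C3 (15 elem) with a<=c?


Modular law: if a <= c then a v (b ^ c) = (a v b) ^ c.
Check all triples (a,b,c) with a <= c among 15 elements.
  e.g. a=(a,0), b=(c,0), c=(b,0): lhs=(a,0) != rhs=(b,0)
  e.g. a=(a,0), b=(c,1), c=(b,0): lhs=(a,0) != rhs=(b,0)
Total violating triples: 18


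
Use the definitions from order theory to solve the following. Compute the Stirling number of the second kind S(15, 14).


S(n,k) = k*S(n-1,k) + S(n-1,k-1).
S(14,14) = 1, S(14,13) = 91
S(15,14) = 14*1 + 91 = 14 + 91
S(15,14) = 105


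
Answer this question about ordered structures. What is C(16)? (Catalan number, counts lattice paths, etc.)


C(n) = C(2n, n) / (n+1).
C(32, 16) = 601080390
C(16) = 601080390 / 17 = 35357670


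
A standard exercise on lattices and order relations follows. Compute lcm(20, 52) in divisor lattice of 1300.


In a divisor lattice, join = lcm (least common multiple).
gcd(20,52) = 4
lcm(20,52) = 20*52/gcd = 1040/4 = 260


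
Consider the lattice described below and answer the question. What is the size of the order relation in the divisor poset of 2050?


The order relation is {(a,b) : a <= b}, reflexive so it includes (a,a).
Examples: (1,1), (1,10), (1,1025), (1,2), (1,205), ...
Total ordered pairs: 54


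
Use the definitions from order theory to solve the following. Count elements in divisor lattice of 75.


Divisors of 75: [1, 3, 5, 15, 25, 75]
Count: 6


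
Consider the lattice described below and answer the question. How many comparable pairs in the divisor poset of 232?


A comparable pair {a,b} has a < b or b < a in the order.
Count unordered pairs where one element is strictly below the other.
Examples: {1,2}, {1,4}, {1,8}, {1,29}, ...
Total comparable pairs: 22


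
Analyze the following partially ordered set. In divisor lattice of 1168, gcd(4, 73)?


Meet=gcd.
gcd(4,73)=1


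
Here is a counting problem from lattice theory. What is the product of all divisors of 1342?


Divisors of 1342: [1, 2, 11, 22, 61, 122, 671, 1342]
Product = n^(d(n)/2) = 1342^(8/2)
Product = 3243471329296


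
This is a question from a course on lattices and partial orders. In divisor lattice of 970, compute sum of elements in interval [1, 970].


Interval [1,970] in divisors of 970: [1, 2, 5, 10, 97, 194, 485, 970]
Sum = 1764


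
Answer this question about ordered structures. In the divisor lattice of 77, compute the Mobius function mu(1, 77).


In a divisor lattice, mu(a,b) = mu(b/a) where mu is the classical Mobius function.
b/a = 77/1 = 77
Prime factorization of 77: primes [7, 11]
77 is squarefree with 2 prime factor(s), so mu(77) = (-1)^2 = 1


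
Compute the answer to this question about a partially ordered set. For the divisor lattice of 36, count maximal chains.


A maximal chain goes from the minimum element to a maximal element via cover relations.
Counting all min-to-max paths in the cover graph.
Total maximal chains: 6


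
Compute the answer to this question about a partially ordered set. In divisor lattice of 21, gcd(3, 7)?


Meet=gcd.
gcd(3,7)=1


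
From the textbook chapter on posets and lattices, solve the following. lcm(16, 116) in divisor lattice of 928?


Join=lcm.
gcd(16,116)=4
lcm=464


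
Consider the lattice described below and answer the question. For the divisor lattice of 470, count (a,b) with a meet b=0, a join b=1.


Complement pair (a,b): a meet b = bottom, a join b = top.
Here: gcd(a,b)=1 and lcm(a,b)=470, i.e. a*b=470 with a,b coprime.
Pairs found: (1,470), (2,235), (5,94), (10,47), ... (4 more)
Total ordered pairs: 8


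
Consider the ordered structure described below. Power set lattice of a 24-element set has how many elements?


Power set = 2^n.
2^24 = 16777216


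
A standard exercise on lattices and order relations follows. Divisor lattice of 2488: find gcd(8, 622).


In a divisor lattice, meet = gcd (greatest common divisor).
By Euclidean algorithm or factoring: gcd(8,622) = 2


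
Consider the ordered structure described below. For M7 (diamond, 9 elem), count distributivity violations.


Distributive law: a ^ (b v c) = (a ^ b) v (a ^ c).
Check all 9^3 = 729 ordered triples (a,b,c).
  e.g. a=a1, b=a2, c=a3: lhs=a1 != rhs=0
  e.g. a=a1, b=a2, c=a4: lhs=a1 != rhs=0
Total violating triples: 210


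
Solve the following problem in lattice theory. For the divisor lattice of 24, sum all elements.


sigma(n) = sum of divisors.
Divisors of 24: [1, 2, 3, 4, 6, 8, 12, 24]
Sum = 60


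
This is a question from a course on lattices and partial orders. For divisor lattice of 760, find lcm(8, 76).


In a divisor lattice, join = lcm (least common multiple).
Compute lcm iteratively: start with first element, then lcm(current, next).
Elements: [8, 76]
lcm(8,76) = 152
Final lcm = 152


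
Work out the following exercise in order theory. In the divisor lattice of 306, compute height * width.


Height = length of longest chain minus 1; width = size of largest antichain.
A maximum chain: 1 | 17 | 51 | 153 | 306  (height 4).
A maximum antichain: {6, 9, 34, 51}  (width 4).
Product = 4 * 4 = 16


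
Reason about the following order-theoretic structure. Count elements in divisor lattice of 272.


Divisors of 272: [1, 2, 4, 8, 16, 17, 34, 68, 136, 272]
Count: 10


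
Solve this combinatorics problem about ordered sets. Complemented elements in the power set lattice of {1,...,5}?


An element a is complemented if some b has a meet b = bottom, a join b = top.
every subset A has complement S\A, so all elements are complemented.
Complemented elements: {}, {1}, {2}, {3}, {4}, {5}, ... (26 more)
Count: 32


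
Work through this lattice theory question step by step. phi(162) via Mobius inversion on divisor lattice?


phi(n) = n * prod_{p|n} (1 - 1/p).
Prime divisors of 162: [2, 3]
phi(162) = 162 * (1 - 1/2) * (1 - 1/3)
phi(162) = 54


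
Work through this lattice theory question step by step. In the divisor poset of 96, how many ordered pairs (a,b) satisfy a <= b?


The order relation is {(a,b) : a <= b}, reflexive so it includes (a,a).
Examples: (1,1), (1,12), (1,16), (1,2), (1,24), ...
Total ordered pairs: 63


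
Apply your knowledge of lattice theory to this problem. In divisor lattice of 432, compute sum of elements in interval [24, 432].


Interval [24,432] in divisors of 432: [24, 48, 72, 144, 216, 432]
Sum = 936


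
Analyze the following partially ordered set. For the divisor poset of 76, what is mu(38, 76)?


In a divisor lattice, mu(a,b) = mu(b/a) where mu is the classical Mobius function.
b/a = 76/38 = 2
Prime factorization of 2: primes [2]
2 is squarefree with 1 prime factor(s), so mu(2) = (-1)^1 = -1


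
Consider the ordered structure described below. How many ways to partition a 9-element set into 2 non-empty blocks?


S(n,k) = k*S(n-1,k) + S(n-1,k-1).
S(8,2) = 127, S(8,1) = 1
S(9,2) = 2*127 + 1 = 254 + 1
S(9,2) = 255


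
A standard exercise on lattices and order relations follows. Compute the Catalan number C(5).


C(n) = C(2n, n) / (n+1).
C(10, 5) = 252
C(5) = 252 / 6 = 42


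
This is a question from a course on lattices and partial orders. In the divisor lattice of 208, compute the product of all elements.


Divisors of 208: [1, 2, 4, 8, 13, 16, 26, 52, 104, 208]
Product = n^(d(n)/2) = 208^(10/2)
Product = 389328928768


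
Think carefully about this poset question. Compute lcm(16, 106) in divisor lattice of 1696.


In a divisor lattice, join = lcm (least common multiple).
gcd(16,106) = 2
lcm(16,106) = 16*106/gcd = 1696/2 = 848


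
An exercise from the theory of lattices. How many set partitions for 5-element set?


B(n) = number of set partitions of an n-element set.
B(n) satisfies the recurrence: B(n+1) = sum_k C(n,k)*B(k).
B(5) = 52


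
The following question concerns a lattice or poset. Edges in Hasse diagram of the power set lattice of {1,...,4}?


A cover relation a -< b holds when a < b with no c strictly between.
Cover relations:
  {} -< {1}
  {} -< {2}
  {} -< {3}
  {} -< {4}
  {1} -< {1,2}
  {1} -< {1,3}
  {1} -< {1,4}
  {2} -< {1,2}
  ...24 more
Total: 32


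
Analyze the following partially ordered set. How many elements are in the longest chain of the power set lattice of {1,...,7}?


A chain is a totally ordered subset; we count the number of elements in a maximum chain.
Compute, for each element x, the size of the longest chain ending at x:
  {}: 1
  {1}: 2
  {2}: 2
  {3}: 2
  {4}: 2
  {5}: 2
  ...
A maximum chain: {} < {1} < {1,2} < {1,2,3} < {1,2,3,4} < {1,2,3,4,5} < {1,2,3,4,5,6} < {1,2,3,4,5,6,7}
Number of elements in the longest chain: 8


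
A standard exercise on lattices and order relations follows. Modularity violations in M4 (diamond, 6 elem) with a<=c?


Modular law: if a <= c then a v (b ^ c) = (a v b) ^ c.
Check all triples (a,b,c) with a <= c among 6 elements.
This lattice is modular (diamonds M_m and their chain-products are modular).
Total violating triples: 0


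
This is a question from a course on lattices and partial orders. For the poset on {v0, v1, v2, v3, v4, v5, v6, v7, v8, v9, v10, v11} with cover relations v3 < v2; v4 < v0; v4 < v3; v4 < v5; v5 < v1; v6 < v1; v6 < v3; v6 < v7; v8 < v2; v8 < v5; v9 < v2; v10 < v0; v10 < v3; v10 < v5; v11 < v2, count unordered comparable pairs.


A comparable pair {a,b} has a < b or b < a in the order.
Count unordered pairs where one element is strictly below the other.
Examples: {v0,v4}, {v0,v10}, {v1,v4}, {v1,v5}, ...
Total comparable pairs: 21


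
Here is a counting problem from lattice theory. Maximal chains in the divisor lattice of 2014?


A maximal chain goes from the minimum element to a maximal element via cover relations.
Counting all min-to-max paths in the cover graph.
Total maximal chains: 6


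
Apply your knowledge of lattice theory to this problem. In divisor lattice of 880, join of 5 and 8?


In a divisor lattice, join = lcm (least common multiple).
gcd(5,8) = 1
lcm(5,8) = 5*8/gcd = 40/1 = 40
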